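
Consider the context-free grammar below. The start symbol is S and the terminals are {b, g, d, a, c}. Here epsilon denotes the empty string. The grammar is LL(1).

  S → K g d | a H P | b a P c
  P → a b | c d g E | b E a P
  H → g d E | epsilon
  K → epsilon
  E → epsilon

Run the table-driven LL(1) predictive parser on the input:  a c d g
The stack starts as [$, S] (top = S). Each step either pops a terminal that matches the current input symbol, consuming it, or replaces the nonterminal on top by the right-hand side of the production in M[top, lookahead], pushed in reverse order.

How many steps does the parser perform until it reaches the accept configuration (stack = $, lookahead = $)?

8

     Stack      Input      Action
  1  $ S        a c d g $  expand S → a H P
  2  $ P H a    a c d g $  match a
  3  $ P H      c d g $    expand H → epsilon
  4  $ P        c d g $    expand P → c d g E
  5  $ E g d c  c d g $    match c
  6  $ E g d    d g $      match d
  7  $ E g      g $        match g
  8  $ E        $          expand E → epsilon
Accept reached after 8 steps.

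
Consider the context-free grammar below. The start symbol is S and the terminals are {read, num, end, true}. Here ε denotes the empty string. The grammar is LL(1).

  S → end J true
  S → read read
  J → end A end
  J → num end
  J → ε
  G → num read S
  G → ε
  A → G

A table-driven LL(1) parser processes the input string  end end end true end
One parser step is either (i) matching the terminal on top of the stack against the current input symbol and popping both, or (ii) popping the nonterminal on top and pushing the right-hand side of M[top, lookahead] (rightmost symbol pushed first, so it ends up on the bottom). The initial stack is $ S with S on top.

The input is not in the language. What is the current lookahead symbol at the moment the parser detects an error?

end

     Stack             Input                   Action
  1  $ S               end end end true end $  expand S → end J true
  2  $ true J end      end end end true end $  match end
  3  $ true J          end end true end $      expand J → end A end
  4  $ true end A end  end end true end $      match end
  5  $ true end A      end true end $          expand A → G
  6  $ true end G      end true end $          expand G → ε
  7  $ true end        end true end $          match end
  8  $ true            true end $              match true
  9  $                 end $                   error: stack empty but input remains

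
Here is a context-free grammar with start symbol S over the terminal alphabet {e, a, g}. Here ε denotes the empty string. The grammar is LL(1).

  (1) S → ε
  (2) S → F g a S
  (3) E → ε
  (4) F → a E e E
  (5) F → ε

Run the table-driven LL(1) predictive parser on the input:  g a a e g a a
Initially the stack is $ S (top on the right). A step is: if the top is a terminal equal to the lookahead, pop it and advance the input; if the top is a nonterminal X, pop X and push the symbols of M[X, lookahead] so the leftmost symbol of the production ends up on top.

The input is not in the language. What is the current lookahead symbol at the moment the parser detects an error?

$

step 1: stack=$ S  input=g a a e g a a $  — expand S → F g a S
step 2: stack=$ S a g F  input=g a a e g a a $  — expand F → ε
step 3: stack=$ S a g  input=g a a e g a a $  — match g
step 4: stack=$ S a  input=a a e g a a $  — match a
step 5: stack=$ S  input=a e g a a $  — expand S → F g a S
step 6: stack=$ S a g F  input=a e g a a $  — expand F → a E e E
step 7: stack=$ S a g E e E a  input=a e g a a $  — match a
step 8: stack=$ S a g E e E  input=e g a a $  — expand E → ε
step 9: stack=$ S a g E e  input=e g a a $  — match e
step 10: stack=$ S a g E  input=g a a $  — expand E → ε
step 11: stack=$ S a g  input=g a a $  — match g
step 12: stack=$ S a  input=a a $  — match a
step 13: stack=$ S  input=a $  — expand S → F g a S
step 14: stack=$ S a g F  input=a $  — expand F → a E e E
step 15: stack=$ S a g E e E a  input=a $  — match a
step 16: stack=$ S a g E e E  input=$  — error: M[E, $] is empty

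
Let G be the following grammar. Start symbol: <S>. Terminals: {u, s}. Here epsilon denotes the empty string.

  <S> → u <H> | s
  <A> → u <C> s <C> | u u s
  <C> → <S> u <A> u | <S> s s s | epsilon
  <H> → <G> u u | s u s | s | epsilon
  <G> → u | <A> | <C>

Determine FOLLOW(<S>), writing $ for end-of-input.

{$, s, u}

FIRST(<S>) = {s, u}
FIRST(<A>) = {u}
FIRST(<C>) = {epsilon, s, u}  (via <S> u <A> u, <S> s s s)
FIRST(<G>) = {epsilon, s, u}  (via <A>, <C>)
FIRST(<H>) = {epsilon, s, u}  (via <G> u u)
FOLLOW(<S>) includes $ since <S> is the start symbol.
FOLLOW(<S>): in <C>→<S> u <A> u, <S> is followed by u <A> u with FIRST {u}; in <C>→<S> s s s, <S> is followed by s s s with FIRST {s}. Thus FOLLOW(<S>) = {$, s, u}.
FOLLOW(<H>): in <S>→u <H>, the suffix after <H> is empty, so FOLLOW(<H>) ⊇ FOLLOW(<S>) = {$, s, u}. Thus FOLLOW(<H>) = {$, s, u}.
FOLLOW(<G>): in <H>→<G> u u, <G> is followed by u u with FIRST {u}. Thus FOLLOW(<G>) = {u}.
FOLLOW(<A>): in <C>→<S> u <A> u, <A> is followed by u with FIRST {u}; in <G>→<A>, the suffix after <A> is empty, so FOLLOW(<A>) ⊇ FOLLOW(<G>) = {u}. Thus FOLLOW(<A>) = {u}.
FOLLOW(<C>): in <A>→u <C> s <C> (occurrence 1), <C> is followed by s <C> with FIRST {s}; in <A>→u <C> s <C> (occurrence 2), the suffix after <C> is empty, so FOLLOW(<C>) ⊇ FOLLOW(<A>) = {u}; in <G>→<C>, the suffix after <C> is empty, so FOLLOW(<C>) ⊇ FOLLOW(<G>) = {u}. Thus FOLLOW(<C>) = {s, u}.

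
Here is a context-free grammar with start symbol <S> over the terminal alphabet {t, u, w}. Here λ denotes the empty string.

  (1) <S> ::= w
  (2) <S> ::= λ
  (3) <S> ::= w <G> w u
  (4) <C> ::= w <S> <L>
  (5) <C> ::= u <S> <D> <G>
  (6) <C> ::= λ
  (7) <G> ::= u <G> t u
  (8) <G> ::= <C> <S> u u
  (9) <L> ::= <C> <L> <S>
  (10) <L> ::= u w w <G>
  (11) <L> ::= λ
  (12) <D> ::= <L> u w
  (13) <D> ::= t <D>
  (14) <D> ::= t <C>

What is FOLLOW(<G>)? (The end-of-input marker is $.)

{t, u, w}

FIRST(<S>): from <S>::=w we get {w}; from <S>::=λ we get {λ}; from <S>::=w <G> w u we get {w}. So FIRST(<S>) = {λ, w}.
FIRST(<C>): from <C>::=w <S> <L> we get {w}; from <C>::=u <S> <D> <G> we get {u}; from <C>::=λ we get {λ}. So FIRST(<C>) = {λ, u, w}.
FIRST(<G>): from <G>::=u <G> t u we get {u}; from <G>::=<C> <S> u u we get {u, w}. So FIRST(<G>) = {u, w}.
FIRST(<L>): from <L>::=<C> <L> <S> we get {λ, u, w}; from <L>::=u w w <G> we get {u}; from <L>::=λ we get {λ}. So FIRST(<L>) = {λ, u, w}.
FIRST(<D>): from <D>::=<L> u w we get {u, w}; from <D>::=t <D> we get {t}; from <D>::=t <C> we get {t}. So FIRST(<D>) = {t, u, w}.
FOLLOW(<S>) includes $ since <S> is the start symbol.
FOLLOW(<D>): in <C>::=u <S> <D> <G>, <D> is followed by <G> with FIRST {u, w}; in <D>::=t <D>, the suffix after <D> is empty (adds nothing new). Thus FOLLOW(<D>) = {u, w}.
FOLLOW(<S>): in <C>::=w <S> <L>, <S> is followed by <L> with FIRST {λ, u, w}; in <C>::=w <S> <L>, the suffix after <S> is nullable, so FOLLOW(<S>) ⊇ FOLLOW(<C>) = {u, w}; in <C>::=u <S> <D> <G>, <S> is followed by <D> <G> with FIRST {t, u, w}; in <G>::=<C> <S> u u, <S> is followed by u u with FIRST {u}; in <L>::=<C> <L> <S>, the suffix after <S> is empty, so FOLLOW(<S>) ⊇ FOLLOW(<L>) = {u, w}. Thus FOLLOW(<S>) = {$, t, u, w}.
FOLLOW(<C>): in <G>::=<C> <S> u u, <C> is followed by <S> u u with FIRST {u, w}; in <L>::=<C> <L> <S>, <C> is followed by <L> <S> with FIRST {λ, u, w}; in <L>::=<C> <L> <S>, the suffix after <C> is nullable, so FOLLOW(<C>) ⊇ FOLLOW(<L>) = {u, w}; in <D>::=t <C>, the suffix after <C> is empty, so FOLLOW(<C>) ⊇ FOLLOW(<D>) = {u, w}. Thus FOLLOW(<C>) = {u, w}.
FOLLOW(<L>): in <C>::=w <S> <L>, the suffix after <L> is empty, so FOLLOW(<L>) ⊇ FOLLOW(<C>) = {u, w}; in <L>::=<C> <L> <S>, <L> is followed by <S> with FIRST {λ, w}; in <L>::=<C> <L> <S>, the suffix after <L> is nullable (adds nothing new); in <D>::=<L> u w, <L> is followed by u w with FIRST {u}. Thus FOLLOW(<L>) = {u, w}.
FOLLOW(<G>): in <S>::=w <G> w u, <G> is followed by w u with FIRST {w}; in <C>::=u <S> <D> <G>, the suffix after <G> is empty, so FOLLOW(<G>) ⊇ FOLLOW(<C>) = {u, w}; in <G>::=u <G> t u, <G> is followed by t u with FIRST {t}; in <L>::=u w w <G>, the suffix after <G> is empty, so FOLLOW(<G>) ⊇ FOLLOW(<L>) = {u, w}. Thus FOLLOW(<G>) = {t, u, w}.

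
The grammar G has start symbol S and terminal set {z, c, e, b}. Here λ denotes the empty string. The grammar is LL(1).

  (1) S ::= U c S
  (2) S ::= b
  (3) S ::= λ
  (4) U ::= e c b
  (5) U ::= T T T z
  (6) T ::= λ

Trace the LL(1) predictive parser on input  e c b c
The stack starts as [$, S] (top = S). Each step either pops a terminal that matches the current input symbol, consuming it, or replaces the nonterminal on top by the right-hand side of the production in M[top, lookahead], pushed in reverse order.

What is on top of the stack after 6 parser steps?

     Stack        Input      Action
  1  $ S          e c b c $  expand S ::= U c S
  2  $ S c U      e c b c $  expand U ::= e c b
  3  $ S c b c e  e c b c $  match e
  4  $ S c b c    c b c $    match c
  5  $ S c b      b c $      match b
  6  $ S c        c $        match c
Stack after step 6: $ S (top = S).

S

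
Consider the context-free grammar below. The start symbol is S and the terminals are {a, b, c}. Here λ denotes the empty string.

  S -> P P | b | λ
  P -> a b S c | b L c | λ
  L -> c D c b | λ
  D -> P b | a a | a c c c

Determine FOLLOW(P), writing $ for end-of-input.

{$, a, b, c}

FIRST(P): from P->a b S c we get {a}; from P->b L c we get {b}; from P->λ we get {λ}. So FIRST(P) = {λ, a, b}.
FIRST(L): from L->c D c b we get {c}; from L->λ we get {λ}. So FIRST(L) = {λ, c}.
FIRST(S): from S->P P we get {λ, a, b}; from S->b we get {b}; from S->λ we get {λ}. So FIRST(S) = {λ, a, b}.
FIRST(D): from D->P b we get {a, b}; from D->a a we get {a}; from D->a c c c we get {a}. So FIRST(D) = {a, b}.
FOLLOW(S) includes $ since S is the start symbol.
FOLLOW(S): in P->a b S c, S is followed by c with FIRST {c}. Thus FOLLOW(S) = {$, c}.
FOLLOW(P): in S->P P (occurrence 1), P is followed by P with FIRST {λ, a, b}; in S->P P (occurrence 1), the suffix after P is nullable, so FOLLOW(P) ⊇ FOLLOW(S) = {$, c}; in S->P P (occurrence 2), the suffix after P is empty, so FOLLOW(P) ⊇ FOLLOW(S) = {$, c}; in D->P b, P is followed by b with FIRST {b}. Thus FOLLOW(P) = {$, a, b, c}.
FOLLOW(L): in P->b L c, L is followed by c with FIRST {c}. Thus FOLLOW(L) = {c}.
FOLLOW(D): in L->c D c b, D is followed by c b with FIRST {c}. Thus FOLLOW(D) = {c}.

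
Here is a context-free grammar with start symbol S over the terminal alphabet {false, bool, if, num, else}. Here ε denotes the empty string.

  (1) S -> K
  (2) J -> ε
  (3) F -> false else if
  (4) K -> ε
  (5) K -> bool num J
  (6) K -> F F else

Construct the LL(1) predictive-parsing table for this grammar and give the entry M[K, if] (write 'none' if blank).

FIRST(J) = {ε}
FIRST(F) = {false}
FIRST(K) = {ε, bool, false}  (via F F else)
FIRST(S) = {ε, bool, false}  (via K)
FOLLOW(S) includes $ since S is the start symbol.
FOLLOW(S): S appears on no right-hand side. Thus FOLLOW(S) = {$}.
FOLLOW(K): in S->K, the suffix after K is empty, so FOLLOW(K) ⊇ FOLLOW(S) = {$}. Thus FOLLOW(K) = {$}.
For K -> ε: FIRST(ε) = {ε}, so it goes in M[K, t] for t ∈ {}; since ε ∈ FIRST, also for every t ∈ FOLLOW(K) = {$}.
For K -> bool num J: FIRST(bool num J) = {bool}, so it goes in M[K, t] for t ∈ {bool}.
For K -> F F else: FIRST(F F else) = {false}, so it goes in M[K, t] for t ∈ {false}.
None of these place a production in M[K, if].

none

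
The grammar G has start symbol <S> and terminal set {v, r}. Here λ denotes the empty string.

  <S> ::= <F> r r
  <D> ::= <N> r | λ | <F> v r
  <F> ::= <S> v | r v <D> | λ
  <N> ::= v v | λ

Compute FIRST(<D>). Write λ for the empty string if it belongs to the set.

FIRST(<N>): from <N>::=v v we get {v}; from <N>::=λ we get {λ}. So FIRST(<N>) = {λ, v}.
FIRST(<S>): from <S>::=<F> r r we get {r}. So FIRST(<S>) = {r}.
FIRST(<F>): from <F>::=<S> v we get {r}; from <F>::=r v <D> we get {r}; from <F>::=λ we get {λ}. So FIRST(<F>) = {λ, r}.
FIRST(<D>): from <D>::=<N> r we get {r, v}; from <D>::=λ we get {λ}; from <D>::=<F> v r we get {r, v}. So FIRST(<D>) = {λ, r, v}.

{λ, r, v}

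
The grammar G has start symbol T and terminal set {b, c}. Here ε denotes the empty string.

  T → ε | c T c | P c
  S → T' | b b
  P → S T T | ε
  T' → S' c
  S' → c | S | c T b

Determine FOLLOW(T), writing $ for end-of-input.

{$, b, c}

FIRST(T) = {ε, b, c}  (via P c)
FIRST(S) = {b, c}  (via T')
FIRST(P) = {ε, b, c}  (via S T T)
FIRST(S') = {b, c}  (via S)
FIRST(T') = {b, c}  (via S' c)
FOLLOW(T) includes $ since T is the start symbol.
FOLLOW(P): in T→P c, P is followed by c with FIRST {c}. Thus FOLLOW(P) = {c}.
FOLLOW(T): in T→c T c, T is followed by c with FIRST {c}; in P→S T T (occurrence 1), T is followed by T with FIRST {ε, b, c}; in P→S T T (occurrence 1), the suffix after T is nullable, so FOLLOW(T) ⊇ FOLLOW(P) = {c}; in P→S T T (occurrence 2), the suffix after T is empty, so FOLLOW(T) ⊇ FOLLOW(P) = {c}; in S'→c T b, T is followed by b with FIRST {b}. Thus FOLLOW(T) = {$, b, c}.
FOLLOW(S'): in T'→S' c, S' is followed by c with FIRST {c}. Thus FOLLOW(S') = {c}.
FOLLOW(S): in P→S T T, S is followed by T T with FIRST {ε, b, c}; in P→S T T, the suffix after S is nullable, so FOLLOW(S) ⊇ FOLLOW(P) = {c}; in S'→S, the suffix after S is empty, so FOLLOW(S) ⊇ FOLLOW(S') = {c}. Thus FOLLOW(S) = {b, c}.
FOLLOW(T'): in S→T', the suffix after T' is empty, so FOLLOW(T') ⊇ FOLLOW(S) = {b, c}. Thus FOLLOW(T') = {b, c}.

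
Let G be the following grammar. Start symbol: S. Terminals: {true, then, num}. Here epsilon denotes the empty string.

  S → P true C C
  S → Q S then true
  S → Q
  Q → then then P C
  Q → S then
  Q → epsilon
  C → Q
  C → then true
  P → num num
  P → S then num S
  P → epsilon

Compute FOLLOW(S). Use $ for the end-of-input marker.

FIRST(S): from S→P true C C we get {num, then, true}; from S→Q S then true we get {num, then, true}; from S→Q we get {epsilon, num, then, true}. So FIRST(S) = {epsilon, num, then, true}.
FIRST(Q): from Q→then then P C we get {then}; from Q→S then we get {num, then, true}; from Q→epsilon we get {epsilon}. So FIRST(Q) = {epsilon, num, then, true}.
FIRST(P): from P→num num we get {num}; from P→S then num S we get {num, then, true}; from P→epsilon we get {epsilon}. So FIRST(P) = {epsilon, num, then, true}.
FIRST(C): from C→Q we get {epsilon, num, then, true}; from C→then true we get {then}. So FIRST(C) = {epsilon, num, then, true}.
FOLLOW(S) includes $ since S is the start symbol.
FOLLOW(S): in S→Q S then true, S is followed by then true with FIRST {then}; in Q→S then, S is followed by then with FIRST {then}; in P→S then num S (occurrence 1), S is followed by then num S with FIRST {then}; in P→S then num S (occurrence 2), the suffix after S is empty, so FOLLOW(S) ⊇ FOLLOW(P) = {$, num, then, true}. Thus FOLLOW(S) = {$, num, then, true}.
FOLLOW(Q): in S→Q S then true, Q is followed by S then true with FIRST {num, then, true}; in S→Q, the suffix after Q is empty, so FOLLOW(Q) ⊇ FOLLOW(S) = {$, num, then, true}; in C→Q, the suffix after Q is empty, so FOLLOW(Q) ⊇ FOLLOW(C) = {$, num, then, true}. Thus FOLLOW(Q) = {$, num, then, true}.
FOLLOW(C): in S→P true C C (occurrence 1), C is followed by C with FIRST {epsilon, num, then, true}; in S→P true C C (occurrence 1), the suffix after C is nullable, so FOLLOW(C) ⊇ FOLLOW(S) = {$, num, then, true}; in S→P true C C (occurrence 2), the suffix after C is empty, so FOLLOW(C) ⊇ FOLLOW(S) = {$, num, then, true}; in Q→then then P C, the suffix after C is empty, so FOLLOW(C) ⊇ FOLLOW(Q) = {$, num, then, true}. Thus FOLLOW(C) = {$, num, then, true}.
FOLLOW(P): in S→P true C C, P is followed by true C C with FIRST {true}; in Q→then then P C, P is followed by C with FIRST {epsilon, num, then, true}; in Q→then then P C, the suffix after P is nullable, so FOLLOW(P) ⊇ FOLLOW(Q) = {$, num, then, true}. Thus FOLLOW(P) = {$, num, then, true}.

{$, num, then, true}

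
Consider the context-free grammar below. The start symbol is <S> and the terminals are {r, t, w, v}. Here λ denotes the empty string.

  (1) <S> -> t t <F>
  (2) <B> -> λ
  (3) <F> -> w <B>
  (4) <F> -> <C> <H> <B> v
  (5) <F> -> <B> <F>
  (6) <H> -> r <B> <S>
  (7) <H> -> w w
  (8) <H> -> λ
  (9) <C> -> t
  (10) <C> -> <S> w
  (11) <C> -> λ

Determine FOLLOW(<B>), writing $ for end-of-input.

FIRST(<S>): from <S>->t t <F> we get {t}. So FIRST(<S>) = {t}.
FIRST(<B>): from <B>->λ we get {λ}. So FIRST(<B>) = {λ}.
FIRST(<H>): from <H>->r <B> <S> we get {r}; from <H>->w w we get {w}; from <H>->λ we get {λ}. So FIRST(<H>) = {λ, r, w}.
FIRST(<C>): from <C>->t we get {t}; from <C>-><S> w we get {t}; from <C>->λ we get {λ}. So FIRST(<C>) = {λ, t}.
FIRST(<F>): from <F>->w <B> we get {w}; from <F>-><C> <H> <B> v we get {r, t, v, w}; from <F>-><B> <F> we get {r, t, v, w}. So FIRST(<F>) = {r, t, v, w}.
FOLLOW(<S>) includes $ since <S> is the start symbol.
FOLLOW(<H>): in <F>-><C> <H> <B> v, <H> is followed by <B> v with FIRST {v}. Thus FOLLOW(<H>) = {v}.
FOLLOW(<S>): in <H>->r <B> <S>, the suffix after <S> is empty, so FOLLOW(<S>) ⊇ FOLLOW(<H>) = {v}; in <C>-><S> w, <S> is followed by w with FIRST {w}. Thus FOLLOW(<S>) = {$, v, w}.
FOLLOW(<F>): in <S>->t t <F>, the suffix after <F> is empty, so FOLLOW(<F>) ⊇ FOLLOW(<S>) = {$, v, w}; in <F>-><B> <F>, the suffix after <F> is empty (adds nothing new). Thus FOLLOW(<F>) = {$, v, w}.
FOLLOW(<B>): in <F>->w <B>, the suffix after <B> is empty, so FOLLOW(<B>) ⊇ FOLLOW(<F>) = {$, v, w}; in <F>-><C> <H> <B> v, <B> is followed by v with FIRST {v}; in <F>-><B> <F>, <B> is followed by <F> with FIRST {r, t, v, w}; in <H>->r <B> <S>, <B> is followed by <S> with FIRST {t}. Thus FOLLOW(<B>) = {$, r, t, v, w}.
FOLLOW(<C>): in <F>-><C> <H> <B> v, <C> is followed by <H> <B> v with FIRST {r, v, w}. Thus FOLLOW(<C>) = {r, v, w}.

{$, r, t, v, w}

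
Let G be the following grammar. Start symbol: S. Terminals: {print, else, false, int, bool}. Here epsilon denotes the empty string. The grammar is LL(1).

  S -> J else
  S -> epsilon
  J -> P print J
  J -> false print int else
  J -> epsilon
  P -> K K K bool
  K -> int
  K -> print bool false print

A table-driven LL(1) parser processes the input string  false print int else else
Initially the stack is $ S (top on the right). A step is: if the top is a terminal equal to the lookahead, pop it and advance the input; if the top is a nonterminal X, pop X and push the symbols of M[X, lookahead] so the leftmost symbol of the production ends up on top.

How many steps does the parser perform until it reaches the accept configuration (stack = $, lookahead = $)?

step 1: stack=$ S  input=false print int else else $  — expand S -> J else
step 2: stack=$ else J  input=false print int else else $  — expand J -> false print int else
step 3: stack=$ else else int print false  input=false print int else else $  — match false
step 4: stack=$ else else int print  input=print int else else $  — match print
step 5: stack=$ else else int  input=int else else $  — match int
step 6: stack=$ else else  input=else else $  — match else
step 7: stack=$ else  input=else $  — match else
Accept reached after 7 steps.

7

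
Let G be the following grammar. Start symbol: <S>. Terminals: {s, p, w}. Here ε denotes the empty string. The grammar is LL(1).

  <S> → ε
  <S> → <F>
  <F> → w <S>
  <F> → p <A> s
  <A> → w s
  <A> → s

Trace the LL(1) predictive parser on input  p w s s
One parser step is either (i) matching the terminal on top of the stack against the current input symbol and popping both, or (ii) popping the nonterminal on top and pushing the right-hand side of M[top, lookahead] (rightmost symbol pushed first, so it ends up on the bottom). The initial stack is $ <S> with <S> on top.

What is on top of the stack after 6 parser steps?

s

     Stack      Input      Action
  1  $ <S>      p w s s $  expand <S> → <F>
  2  $ <F>      p w s s $  expand <F> → p <A> s
  3  $ s <A> p  p w s s $  match p
  4  $ s <A>    w s s $    expand <A> → w s
  5  $ s s w    w s s $    match w
  6  $ s s      s s $      match s
Stack after step 6: $ s (top = s).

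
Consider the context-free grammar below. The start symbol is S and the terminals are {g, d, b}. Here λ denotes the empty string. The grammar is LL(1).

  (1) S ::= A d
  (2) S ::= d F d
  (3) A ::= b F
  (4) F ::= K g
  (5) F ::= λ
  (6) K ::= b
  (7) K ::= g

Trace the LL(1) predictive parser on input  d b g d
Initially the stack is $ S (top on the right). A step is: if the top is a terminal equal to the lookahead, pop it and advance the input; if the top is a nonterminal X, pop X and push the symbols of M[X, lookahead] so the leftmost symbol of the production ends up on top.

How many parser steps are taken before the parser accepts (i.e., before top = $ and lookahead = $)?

step 1: stack=$ S  input=d b g d $  — expand S ::= d F d
step 2: stack=$ d F d  input=d b g d $  — match d
step 3: stack=$ d F  input=b g d $  — expand F ::= K g
step 4: stack=$ d g K  input=b g d $  — expand K ::= b
step 5: stack=$ d g b  input=b g d $  — match b
step 6: stack=$ d g  input=g d $  — match g
step 7: stack=$ d  input=d $  — match d
Accept reached after 7 steps.

7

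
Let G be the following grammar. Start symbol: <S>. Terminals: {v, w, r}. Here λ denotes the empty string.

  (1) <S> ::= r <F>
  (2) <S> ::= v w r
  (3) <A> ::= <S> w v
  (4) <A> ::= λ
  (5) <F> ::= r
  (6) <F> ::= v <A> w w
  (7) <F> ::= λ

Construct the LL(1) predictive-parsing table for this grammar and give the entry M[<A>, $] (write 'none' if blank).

none

FIRST(<S>) = {r, v}
FIRST(<F>) = {λ, r, v}
FIRST(<A>) = {λ, r, v}  (via <S> w v)
FOLLOW(<S>) includes $ since <S> is the start symbol.
FOLLOW(<A>): in <F>::=v <A> w w, <A> is followed by w w with FIRST {w}. Thus FOLLOW(<A>) = {w}.
For <A> ::= <S> w v: FIRST(<S> w v) = {r, v}, so it goes in M[<A>, t] for t ∈ {r, v}.
For <A> ::= λ: FIRST(λ) = {λ}, so it goes in M[<A>, t] for t ∈ {}; since λ ∈ FIRST, also for every t ∈ FOLLOW(<A>) = {w}.
None of these place a production in M[<A>, $].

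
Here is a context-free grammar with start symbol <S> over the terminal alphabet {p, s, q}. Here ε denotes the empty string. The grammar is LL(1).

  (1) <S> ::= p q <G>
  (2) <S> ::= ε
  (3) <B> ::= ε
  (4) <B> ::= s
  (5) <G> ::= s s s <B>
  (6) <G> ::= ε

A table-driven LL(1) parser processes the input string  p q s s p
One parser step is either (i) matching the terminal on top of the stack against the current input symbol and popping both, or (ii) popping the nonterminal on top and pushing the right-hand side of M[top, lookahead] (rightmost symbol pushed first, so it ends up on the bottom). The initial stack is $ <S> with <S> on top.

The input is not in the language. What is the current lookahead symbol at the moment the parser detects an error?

p

step 1: stack=$ <S>  input=p q s s p $  — expand <S> ::= p q <G>
step 2: stack=$ <G> q p  input=p q s s p $  — match p
step 3: stack=$ <G> q  input=q s s p $  — match q
step 4: stack=$ <G>  input=s s p $  — expand <G> ::= s s s <B>
step 5: stack=$ <B> s s s  input=s s p $  — match s
step 6: stack=$ <B> s s  input=s p $  — match s
step 7: stack=$ <B> s  input=p $  — error: top is terminal s but lookahead is p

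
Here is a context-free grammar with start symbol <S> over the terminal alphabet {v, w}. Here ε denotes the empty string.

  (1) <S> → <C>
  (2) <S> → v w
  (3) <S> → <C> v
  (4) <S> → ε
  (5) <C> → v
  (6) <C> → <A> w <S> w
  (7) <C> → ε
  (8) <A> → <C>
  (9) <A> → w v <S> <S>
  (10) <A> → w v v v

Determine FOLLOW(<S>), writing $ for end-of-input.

{$, v, w}

FIRST(<S>) = {ε, v, w}  (via <C>, <C> v)
FIRST(<C>) = {ε, v, w}  (via <A> w <S> w)
FIRST(<A>) = {ε, v, w}  (via <C>)
FOLLOW(<S>) includes $ since <S> is the start symbol.
FOLLOW(<A>): in <C>→<A> w <S> w, <A> is followed by w <S> w with FIRST {w}. Thus FOLLOW(<A>) = {w}.
FOLLOW(<S>): in <C>→<A> w <S> w, <S> is followed by w with FIRST {w}; in <A>→w v <S> <S> (occurrence 1), <S> is followed by <S> with FIRST {ε, v, w}; in <A>→w v <S> <S> (occurrence 1), the suffix after <S> is nullable, so FOLLOW(<S>) ⊇ FOLLOW(<A>) = {w}; in <A>→w v <S> <S> (occurrence 2), the suffix after <S> is empty, so FOLLOW(<S>) ⊇ FOLLOW(<A>) = {w}. Thus FOLLOW(<S>) = {$, v, w}.
FOLLOW(<C>): in <S>→<C>, the suffix after <C> is empty, so FOLLOW(<C>) ⊇ FOLLOW(<S>) = {$, v, w}; in <S>→<C> v, <C> is followed by v with FIRST {v}; in <A>→<C>, the suffix after <C> is empty, so FOLLOW(<C>) ⊇ FOLLOW(<A>) = {w}. Thus FOLLOW(<C>) = {$, v, w}.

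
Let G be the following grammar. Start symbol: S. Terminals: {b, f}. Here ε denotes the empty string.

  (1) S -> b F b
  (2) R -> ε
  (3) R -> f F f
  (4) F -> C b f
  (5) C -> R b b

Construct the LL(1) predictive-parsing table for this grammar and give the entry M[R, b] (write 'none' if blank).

FIRST(S): from S->b F b we get {b}. So FIRST(S) = {b}.
FIRST(R): from R->ε we get {ε}; from R->f F f we get {f}. So FIRST(R) = {ε, f}.
FIRST(C): from C->R b b we get {b, f}. So FIRST(C) = {b, f}.
FIRST(F): from F->C b f we get {b, f}. So FIRST(F) = {b, f}.
FOLLOW(S) includes $ since S is the start symbol.
FOLLOW(R): in C->R b b, R is followed by b b with FIRST {b}. Thus FOLLOW(R) = {b}.
For R -> ε: FIRST(ε) = {ε}, so it goes in M[R, t] for t ∈ {}; since ε ∈ FIRST, also for every t ∈ FOLLOW(R) = {b}.
For R -> f F f: FIRST(f F f) = {f}, so it goes in M[R, t] for t ∈ {f}.

R -> ε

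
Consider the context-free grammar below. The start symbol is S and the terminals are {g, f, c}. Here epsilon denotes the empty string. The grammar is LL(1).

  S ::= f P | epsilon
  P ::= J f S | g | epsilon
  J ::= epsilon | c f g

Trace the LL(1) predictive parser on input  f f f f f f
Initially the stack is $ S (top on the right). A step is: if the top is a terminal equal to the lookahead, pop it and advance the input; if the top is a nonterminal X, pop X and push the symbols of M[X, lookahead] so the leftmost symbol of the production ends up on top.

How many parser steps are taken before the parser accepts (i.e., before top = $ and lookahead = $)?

step 1: stack=$ S  input=f f f f f f $  — expand S ::= f P
step 2: stack=$ P f  input=f f f f f f $  — match f
step 3: stack=$ P  input=f f f f f $  — expand P ::= J f S
step 4: stack=$ S f J  input=f f f f f $  — expand J ::= epsilon
step 5: stack=$ S f  input=f f f f f $  — match f
step 6: stack=$ S  input=f f f f $  — expand S ::= f P
step 7: stack=$ P f  input=f f f f $  — match f
step 8: stack=$ P  input=f f f $  — expand P ::= J f S
step 9: stack=$ S f J  input=f f f $  — expand J ::= epsilon
step 10: stack=$ S f  input=f f f $  — match f
step 11: stack=$ S  input=f f $  — expand S ::= f P
step 12: stack=$ P f  input=f f $  — match f
step 13: stack=$ P  input=f $  — expand P ::= J f S
step 14: stack=$ S f J  input=f $  — expand J ::= epsilon
step 15: stack=$ S f  input=f $  — match f
step 16: stack=$ S  input=$  — expand S ::= epsilon
Accept reached after 16 steps.

16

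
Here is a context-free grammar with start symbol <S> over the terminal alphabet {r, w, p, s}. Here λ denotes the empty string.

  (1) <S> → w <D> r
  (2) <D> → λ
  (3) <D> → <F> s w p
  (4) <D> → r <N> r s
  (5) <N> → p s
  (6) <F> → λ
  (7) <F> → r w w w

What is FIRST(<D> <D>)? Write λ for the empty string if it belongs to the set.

FIRST(<S>) = {w}
FIRST(<N>) = {p}
FIRST(<F>) = {λ, r}
FIRST(<D>) = {λ, r, s}  (via <F> s w p)
FIRST(<D> <D>): take FIRST of each symbol in turn, carrying on past any symbol whose FIRST contains λ; result {λ, r, s}.

{λ, r, s}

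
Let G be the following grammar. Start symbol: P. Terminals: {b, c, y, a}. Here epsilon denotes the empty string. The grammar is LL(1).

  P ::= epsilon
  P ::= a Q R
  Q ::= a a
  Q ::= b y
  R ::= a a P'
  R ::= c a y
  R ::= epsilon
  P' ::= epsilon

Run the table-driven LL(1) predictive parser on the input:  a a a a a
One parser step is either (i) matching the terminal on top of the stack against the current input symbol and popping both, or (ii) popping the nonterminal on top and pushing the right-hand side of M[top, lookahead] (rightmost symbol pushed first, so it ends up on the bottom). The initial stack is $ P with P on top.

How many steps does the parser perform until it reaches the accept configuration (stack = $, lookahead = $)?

9

     Stack     Input        Action
  1  $ P       a a a a a $  expand P ::= a Q R
  2  $ R Q a   a a a a a $  match a
  3  $ R Q     a a a a $    expand Q ::= a a
  4  $ R a a   a a a a $    match a
  5  $ R a     a a a $      match a
  6  $ R       a a $        expand R ::= a a P'
  7  $ P' a a  a a $        match a
  8  $ P' a    a $          match a
  9  $ P'      $            expand P' ::= epsilon
Accept reached after 9 steps.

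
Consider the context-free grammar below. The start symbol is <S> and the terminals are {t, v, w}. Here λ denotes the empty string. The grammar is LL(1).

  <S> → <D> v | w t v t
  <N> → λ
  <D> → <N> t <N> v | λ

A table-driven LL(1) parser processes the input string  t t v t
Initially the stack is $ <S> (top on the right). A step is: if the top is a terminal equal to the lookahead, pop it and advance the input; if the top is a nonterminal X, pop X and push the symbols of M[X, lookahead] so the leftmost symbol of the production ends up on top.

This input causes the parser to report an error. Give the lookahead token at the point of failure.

step 1: stack=$ <S>  input=t t v t $  — expand <S> → <D> v
step 2: stack=$ v <D>  input=t t v t $  — expand <D> → <N> t <N> v
step 3: stack=$ v v <N> t <N>  input=t t v t $  — expand <N> → λ
step 4: stack=$ v v <N> t  input=t t v t $  — match t
step 5: stack=$ v v <N>  input=t v t $  — expand <N> → λ
step 6: stack=$ v v  input=t v t $  — error: top is terminal v but lookahead is t

t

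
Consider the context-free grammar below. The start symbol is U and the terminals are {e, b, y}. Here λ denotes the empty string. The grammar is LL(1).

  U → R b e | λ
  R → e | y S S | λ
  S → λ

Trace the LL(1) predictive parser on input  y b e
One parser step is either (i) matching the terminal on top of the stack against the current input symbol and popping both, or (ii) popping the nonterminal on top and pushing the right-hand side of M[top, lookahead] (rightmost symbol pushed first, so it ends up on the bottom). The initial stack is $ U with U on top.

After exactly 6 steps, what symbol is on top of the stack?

e

step 1: stack=$ U  input=y b e $  — expand U → R b e
step 2: stack=$ e b R  input=y b e $  — expand R → y S S
step 3: stack=$ e b S S y  input=y b e $  — match y
step 4: stack=$ e b S S  input=b e $  — expand S → λ
step 5: stack=$ e b S  input=b e $  — expand S → λ
step 6: stack=$ e b  input=b e $  — match b
Stack after step 6: $ e (top = e).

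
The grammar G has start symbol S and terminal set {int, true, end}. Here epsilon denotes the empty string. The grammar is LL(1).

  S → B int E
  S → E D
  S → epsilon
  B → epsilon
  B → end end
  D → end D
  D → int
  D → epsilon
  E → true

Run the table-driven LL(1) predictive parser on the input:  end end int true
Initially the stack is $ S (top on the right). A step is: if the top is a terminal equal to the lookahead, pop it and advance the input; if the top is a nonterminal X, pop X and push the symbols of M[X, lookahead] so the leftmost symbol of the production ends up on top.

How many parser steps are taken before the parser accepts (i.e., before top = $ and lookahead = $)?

7

step 1: stack=$ S  input=end end int true $  — expand S → B int E
step 2: stack=$ E int B  input=end end int true $  — expand B → end end
step 3: stack=$ E int end end  input=end end int true $  — match end
step 4: stack=$ E int end  input=end int true $  — match end
step 5: stack=$ E int  input=int true $  — match int
step 6: stack=$ E  input=true $  — expand E → true
step 7: stack=$ true  input=true $  — match true
Accept reached after 7 steps.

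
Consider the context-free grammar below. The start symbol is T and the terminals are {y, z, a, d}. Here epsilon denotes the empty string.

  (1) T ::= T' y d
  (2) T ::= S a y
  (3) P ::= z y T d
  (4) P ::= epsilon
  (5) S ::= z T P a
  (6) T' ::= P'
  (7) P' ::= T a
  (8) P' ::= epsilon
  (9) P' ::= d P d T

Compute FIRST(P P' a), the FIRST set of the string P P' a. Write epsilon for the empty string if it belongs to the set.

{a, d, y, z}

FIRST(P) = {epsilon, z}
FIRST(S) = {z}
FIRST(T) = {d, y, z}  (via T' y d, S a y)
FIRST(P') = {epsilon, d, y, z}  (via T a)
FIRST(T') = {epsilon, d, y, z}  (via P')
FIRST(P P' a): take FIRST of each symbol in turn, carrying on past any symbol whose FIRST contains epsilon; result {a, d, y, z}.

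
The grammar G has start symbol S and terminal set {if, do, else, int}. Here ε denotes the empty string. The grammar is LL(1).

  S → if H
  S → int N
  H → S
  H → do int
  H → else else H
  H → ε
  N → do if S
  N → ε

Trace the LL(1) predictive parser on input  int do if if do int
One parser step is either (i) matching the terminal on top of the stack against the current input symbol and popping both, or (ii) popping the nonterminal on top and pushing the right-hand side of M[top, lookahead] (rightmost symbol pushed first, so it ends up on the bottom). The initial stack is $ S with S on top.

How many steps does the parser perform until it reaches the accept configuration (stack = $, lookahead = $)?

      Stack      Input                  Action
   1  $ S        int do if if do int $  expand S → int N
   2  $ N int    int do if if do int $  match int
   3  $ N        do if if do int $      expand N → do if S
   4  $ S if do  do if if do int $      match do
   5  $ S if     if if do int $         match if
   6  $ S        if do int $            expand S → if H
   7  $ H if     if do int $            match if
   8  $ H        do int $               expand H → do int
   9  $ int do   do int $               match do
  10  $ int      int $                  match int
Accept reached after 10 steps.

10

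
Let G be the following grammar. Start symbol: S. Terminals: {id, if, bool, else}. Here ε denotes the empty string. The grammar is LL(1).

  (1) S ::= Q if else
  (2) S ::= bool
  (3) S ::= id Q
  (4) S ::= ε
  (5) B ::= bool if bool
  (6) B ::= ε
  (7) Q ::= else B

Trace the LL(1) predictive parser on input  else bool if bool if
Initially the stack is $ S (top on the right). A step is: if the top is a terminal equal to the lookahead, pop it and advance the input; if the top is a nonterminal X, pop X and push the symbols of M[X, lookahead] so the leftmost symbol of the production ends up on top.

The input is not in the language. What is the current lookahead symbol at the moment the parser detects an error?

$

     Stack                   Input                   Action
  1  $ S                     else bool if bool if $  expand S ::= Q if else
  2  $ else if Q             else bool if bool if $  expand Q ::= else B
  3  $ else if B else        else bool if bool if $  match else
  4  $ else if B             bool if bool if $       expand B ::= bool if bool
  5  $ else if bool if bool  bool if bool if $       match bool
  6  $ else if bool if       if bool if $            match if
  7  $ else if bool          bool if $               match bool
  8  $ else if               if $                    match if
  9  $ else                  $                       error: top is terminal else but lookahead is $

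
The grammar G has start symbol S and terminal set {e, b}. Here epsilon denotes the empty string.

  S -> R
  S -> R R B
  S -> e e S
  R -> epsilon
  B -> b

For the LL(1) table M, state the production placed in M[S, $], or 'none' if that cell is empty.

FIRST(R) = {epsilon}
FIRST(B) = {b}
FIRST(S) = {epsilon, b, e}  (via R, R R B)
FOLLOW(S) includes $ since S is the start symbol.
FOLLOW(S): in S->e e S, the suffix after S is empty (adds nothing new). Thus FOLLOW(S) = {$}.
For S -> R: FIRST(R) = {epsilon}, so it goes in M[S, t] for t ∈ {}; since epsilon ∈ FIRST, also for every t ∈ FOLLOW(S) = {$}.
For S -> R R B: FIRST(R R B) = {b}, so it goes in M[S, t] for t ∈ {b}.
For S -> e e S: FIRST(e e S) = {e}, so it goes in M[S, t] for t ∈ {e}.

S -> R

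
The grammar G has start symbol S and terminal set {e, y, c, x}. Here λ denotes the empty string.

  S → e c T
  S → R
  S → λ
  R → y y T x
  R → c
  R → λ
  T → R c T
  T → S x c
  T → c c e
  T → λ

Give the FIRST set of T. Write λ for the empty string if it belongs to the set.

{λ, c, e, x, y}

FIRST(R): from R→y y T x we get {y}; from R→c we get {c}; from R→λ we get {λ}. So FIRST(R) = {λ, c, y}.
FIRST(S): from S→e c T we get {e}; from S→R we get {λ, c, y}; from S→λ we get {λ}. So FIRST(S) = {λ, c, e, y}.
FIRST(T): from T→R c T we get {c, y}; from T→S x c we get {c, e, x, y}; from T→c c e we get {c}; from T→λ we get {λ}. So FIRST(T) = {λ, c, e, x, y}.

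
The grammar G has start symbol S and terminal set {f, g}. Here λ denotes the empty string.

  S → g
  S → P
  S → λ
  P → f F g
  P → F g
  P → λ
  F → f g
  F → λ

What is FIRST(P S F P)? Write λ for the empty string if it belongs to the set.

{λ, f, g}

FIRST(F) = {λ, f}
FIRST(P) = {λ, f, g}  (via F g)
FIRST(S) = {λ, f, g}  (via P)
FIRST(P S F P): take FIRST of each symbol in turn, carrying on past any symbol whose FIRST contains λ; result {λ, f, g}.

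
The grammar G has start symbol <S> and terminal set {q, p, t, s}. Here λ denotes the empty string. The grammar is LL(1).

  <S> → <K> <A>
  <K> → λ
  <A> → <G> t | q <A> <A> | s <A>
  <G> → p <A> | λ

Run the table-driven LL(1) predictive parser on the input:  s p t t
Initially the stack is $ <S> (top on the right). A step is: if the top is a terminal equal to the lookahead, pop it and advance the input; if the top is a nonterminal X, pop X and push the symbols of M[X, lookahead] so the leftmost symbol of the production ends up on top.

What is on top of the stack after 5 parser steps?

step 1: stack=$ <S>  input=s p t t $  — expand <S> → <K> <A>
step 2: stack=$ <A> <K>  input=s p t t $  — expand <K> → λ
step 3: stack=$ <A>  input=s p t t $  — expand <A> → s <A>
step 4: stack=$ <A> s  input=s p t t $  — match s
step 5: stack=$ <A>  input=p t t $  — expand <A> → <G> t
Stack after step 5: $ t <G> (top = <G>).

<G>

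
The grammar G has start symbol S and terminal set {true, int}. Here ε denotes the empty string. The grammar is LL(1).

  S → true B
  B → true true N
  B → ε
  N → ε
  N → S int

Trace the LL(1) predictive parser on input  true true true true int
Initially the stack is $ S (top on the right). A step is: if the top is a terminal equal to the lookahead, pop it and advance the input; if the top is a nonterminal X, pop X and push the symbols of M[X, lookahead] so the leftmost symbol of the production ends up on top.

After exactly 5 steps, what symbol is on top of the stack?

N

step 1: stack=$ S  input=true true true true int $  — expand S → true B
step 2: stack=$ B true  input=true true true true int $  — match true
step 3: stack=$ B  input=true true true int $  — expand B → true true N
step 4: stack=$ N true true  input=true true true int $  — match true
step 5: stack=$ N true  input=true true int $  — match true
Stack after step 5: $ N (top = N).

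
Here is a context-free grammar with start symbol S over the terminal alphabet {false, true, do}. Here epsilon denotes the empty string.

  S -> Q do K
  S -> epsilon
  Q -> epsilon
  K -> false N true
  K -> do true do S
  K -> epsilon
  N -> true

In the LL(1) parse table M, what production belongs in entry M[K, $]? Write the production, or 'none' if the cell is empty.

K -> epsilon

FIRST(Q) = {epsilon}
FIRST(K) = {epsilon, do, false}
FIRST(N) = {true}
FIRST(S) = {epsilon, do}  (via Q do K)
FOLLOW(S) includes $ since S is the start symbol.
FOLLOW(S): in K->do true do S, the suffix after S is empty, so FOLLOW(S) ⊇ FOLLOW(K) = {$}. Thus FOLLOW(S) = {$}.
FOLLOW(K): in S->Q do K, the suffix after K is empty, so FOLLOW(K) ⊇ FOLLOW(S) = {$}. Thus FOLLOW(K) = {$}.
For K -> false N true: FIRST(false N true) = {false}, so it goes in M[K, t] for t ∈ {false}.
For K -> do true do S: FIRST(do true do S) = {do}, so it goes in M[K, t] for t ∈ {do}.
For K -> epsilon: FIRST(epsilon) = {epsilon}, so it goes in M[K, t] for t ∈ {}; since epsilon ∈ FIRST, also for every t ∈ FOLLOW(K) = {$}.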